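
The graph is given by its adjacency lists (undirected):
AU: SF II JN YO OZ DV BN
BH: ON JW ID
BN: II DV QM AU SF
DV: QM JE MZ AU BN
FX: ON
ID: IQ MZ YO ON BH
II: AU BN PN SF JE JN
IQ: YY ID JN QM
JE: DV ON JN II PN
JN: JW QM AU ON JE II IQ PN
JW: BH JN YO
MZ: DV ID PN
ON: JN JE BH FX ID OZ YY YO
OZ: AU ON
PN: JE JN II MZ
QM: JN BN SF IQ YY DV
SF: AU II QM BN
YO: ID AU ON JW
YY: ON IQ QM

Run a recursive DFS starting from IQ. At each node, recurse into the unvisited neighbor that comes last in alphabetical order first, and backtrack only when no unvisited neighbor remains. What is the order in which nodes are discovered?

Visit IQ
IQ → YY
YY → QM
QM → SF
SF → II
II → PN
PN → MZ
MZ → ID
ID → YO
YO → ON
ON → OZ
OZ → AU
AU → JN
JN → JW
JW → BH
JN → JE
JE → DV
DV → BN
ON → FX

IQ YY QM SF II PN MZ ID YO ON OZ AU JN JW BH JE DV BN FX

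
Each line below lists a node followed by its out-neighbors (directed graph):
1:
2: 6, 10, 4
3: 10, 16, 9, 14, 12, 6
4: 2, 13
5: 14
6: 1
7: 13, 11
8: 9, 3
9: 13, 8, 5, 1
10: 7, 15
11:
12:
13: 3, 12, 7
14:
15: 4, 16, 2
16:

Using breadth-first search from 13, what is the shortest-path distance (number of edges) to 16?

2

Level 0: 13
Level 1: 3, 7, 12
Level 2: 6, 9, 10, 11, 14, 16
Level 3: 1, 5, 8, 15
Level 4: 2, 4
16 first appears at level 2.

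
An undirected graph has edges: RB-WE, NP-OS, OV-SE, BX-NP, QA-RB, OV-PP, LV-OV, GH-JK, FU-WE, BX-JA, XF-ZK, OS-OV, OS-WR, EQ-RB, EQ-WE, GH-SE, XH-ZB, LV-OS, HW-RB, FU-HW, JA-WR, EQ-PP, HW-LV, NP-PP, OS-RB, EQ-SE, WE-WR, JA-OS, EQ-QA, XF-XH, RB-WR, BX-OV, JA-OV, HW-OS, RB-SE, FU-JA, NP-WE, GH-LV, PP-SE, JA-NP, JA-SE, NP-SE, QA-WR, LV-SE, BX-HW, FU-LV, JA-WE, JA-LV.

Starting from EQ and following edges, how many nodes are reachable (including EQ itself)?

17

BFS from EQ visits: EQ, WE, SE, RB, QA, PP, WR, NP, JA, FU, OV, LV, GH, OS, HW, BX, JK
Reachable nodes: 17 of 21 total.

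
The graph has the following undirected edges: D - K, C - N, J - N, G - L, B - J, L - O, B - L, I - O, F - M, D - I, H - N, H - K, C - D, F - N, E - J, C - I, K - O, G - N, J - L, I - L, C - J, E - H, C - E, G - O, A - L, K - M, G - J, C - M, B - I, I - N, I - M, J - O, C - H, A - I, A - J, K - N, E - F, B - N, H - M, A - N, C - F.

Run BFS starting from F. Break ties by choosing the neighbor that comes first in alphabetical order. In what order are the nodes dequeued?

F → C → E → M → N → D → H → I → J → K → A → B → G → L → O

Visit F; enqueue C, E, M, N → queue [C, E, M, N]
Visit C; enqueue D, H, I, J → queue [E, M, N, D, H, I, J]
Visit E → queue [M, N, D, H, I, J]
Visit M; enqueue K → queue [N, D, H, I, J, K]
Visit N; enqueue A, B, G → queue [D, H, I, J, K, A, B, G]
Visit D → queue [H, I, J, K, A, B, G]
Visit H → queue [I, J, K, A, B, G]
Visit I; enqueue L, O → queue [J, K, A, B, G, L, O]
Visit J → queue [K, A, B, G, L, O]
Visit K → queue [A, B, G, L, O]
Visit A → queue [B, G, L, O]
Visit B → queue [G, L, O]
Visit G → queue [L, O]
Visit L → queue [O]
Visit O → queue []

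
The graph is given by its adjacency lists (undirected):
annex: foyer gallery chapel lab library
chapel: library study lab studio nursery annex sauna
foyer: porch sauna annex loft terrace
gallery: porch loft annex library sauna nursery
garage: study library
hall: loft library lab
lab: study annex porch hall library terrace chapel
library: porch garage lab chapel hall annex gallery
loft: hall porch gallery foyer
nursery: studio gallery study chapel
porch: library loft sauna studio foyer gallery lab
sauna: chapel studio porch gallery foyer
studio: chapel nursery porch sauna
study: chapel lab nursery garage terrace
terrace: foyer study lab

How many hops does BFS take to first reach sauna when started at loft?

Level 0: loft
Level 1: foyer, gallery, hall, porch
Level 2: annex, lab, library, nursery, sauna, studio, terrace
Level 3: chapel, garage, study
sauna first appears at level 2.

2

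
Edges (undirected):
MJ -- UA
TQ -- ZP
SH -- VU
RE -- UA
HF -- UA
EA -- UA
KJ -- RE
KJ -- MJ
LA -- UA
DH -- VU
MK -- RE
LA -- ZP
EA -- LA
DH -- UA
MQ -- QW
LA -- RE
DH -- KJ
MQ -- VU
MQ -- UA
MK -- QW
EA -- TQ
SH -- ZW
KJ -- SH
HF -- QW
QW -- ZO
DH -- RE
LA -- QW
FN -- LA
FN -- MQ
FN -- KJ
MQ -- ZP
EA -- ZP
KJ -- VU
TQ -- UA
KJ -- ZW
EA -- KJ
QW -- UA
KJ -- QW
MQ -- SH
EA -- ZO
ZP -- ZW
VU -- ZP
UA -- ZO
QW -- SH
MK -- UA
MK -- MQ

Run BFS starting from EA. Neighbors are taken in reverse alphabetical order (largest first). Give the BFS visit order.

EA ZP ZO UA TQ LA KJ ZW VU MQ QW RE MK MJ HF DH FN SH

Visit EA; enqueue ZP, ZO, UA, TQ, LA, KJ → queue [ZP, ZO, UA, TQ, LA, KJ]
Visit ZP; enqueue ZW, VU, MQ → queue [ZO, UA, TQ, LA, KJ, ZW, VU, MQ]
Visit ZO; enqueue QW → queue [UA, TQ, LA, KJ, ZW, VU, MQ, QW]
Visit UA; enqueue RE, MK, MJ, HF, DH → queue [TQ, LA, KJ, ZW, VU, MQ, QW, RE, MK, MJ, HF, DH]
Visit TQ → queue [LA, KJ, ZW, VU, MQ, QW, RE, MK, MJ, HF, DH]
Visit LA; enqueue FN → queue [KJ, ZW, VU, MQ, QW, RE, MK, MJ, HF, DH, FN]
Visit KJ; enqueue SH → queue [ZW, VU, MQ, QW, RE, MK, MJ, HF, DH, FN, SH]
Visit ZW → queue [VU, MQ, QW, RE, MK, MJ, HF, DH, FN, SH]
Visit VU → queue [MQ, QW, RE, MK, MJ, HF, DH, FN, SH]
Visit MQ → queue [QW, RE, MK, MJ, HF, DH, FN, SH]
Visit QW → queue [RE, MK, MJ, HF, DH, FN, SH]
Visit RE → queue [MK, MJ, HF, DH, FN, SH]
Visit MK → queue [MJ, HF, DH, FN, SH]
Visit MJ → queue [HF, DH, FN, SH]
Visit HF → queue [DH, FN, SH]
Visit DH → queue [FN, SH]
Visit FN → queue [SH]
Visit SH → queue []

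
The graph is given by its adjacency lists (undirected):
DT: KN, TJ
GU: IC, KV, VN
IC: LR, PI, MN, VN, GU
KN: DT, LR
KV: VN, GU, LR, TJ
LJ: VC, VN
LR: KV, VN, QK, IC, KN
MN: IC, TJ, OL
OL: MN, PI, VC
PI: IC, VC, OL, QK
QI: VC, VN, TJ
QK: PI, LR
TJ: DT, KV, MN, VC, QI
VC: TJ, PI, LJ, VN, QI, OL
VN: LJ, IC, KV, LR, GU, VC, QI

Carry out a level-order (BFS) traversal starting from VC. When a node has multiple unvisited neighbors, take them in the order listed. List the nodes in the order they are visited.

Visit VC; enqueue TJ, PI, LJ, VN, QI, OL → queue [TJ, PI, LJ, VN, QI, OL]
Visit TJ; enqueue DT, KV, MN → queue [PI, LJ, VN, QI, OL, DT, KV, MN]
Visit PI; enqueue IC, QK → queue [LJ, VN, QI, OL, DT, KV, MN, IC, QK]
Visit LJ → queue [VN, QI, OL, DT, KV, MN, IC, QK]
Visit VN; enqueue LR, GU → queue [QI, OL, DT, KV, MN, IC, QK, LR, GU]
Visit QI → queue [OL, DT, KV, MN, IC, QK, LR, GU]
Visit OL → queue [DT, KV, MN, IC, QK, LR, GU]
Visit DT; enqueue KN → queue [KV, MN, IC, QK, LR, GU, KN]
Visit KV → queue [MN, IC, QK, LR, GU, KN]
Visit MN → queue [IC, QK, LR, GU, KN]
Visit IC → queue [QK, LR, GU, KN]
Visit QK → queue [LR, GU, KN]
Visit LR → queue [GU, KN]
Visit GU → queue [KN]
Visit KN → queue []

VC, TJ, PI, LJ, VN, QI, OL, DT, KV, MN, IC, QK, LR, GU, KN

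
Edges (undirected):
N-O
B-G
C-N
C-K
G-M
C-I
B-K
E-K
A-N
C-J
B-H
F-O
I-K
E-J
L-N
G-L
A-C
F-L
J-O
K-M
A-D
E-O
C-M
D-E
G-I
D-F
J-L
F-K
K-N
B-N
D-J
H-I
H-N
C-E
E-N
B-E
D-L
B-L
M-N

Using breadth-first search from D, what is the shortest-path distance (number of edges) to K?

Level 0: D
Level 1: A, E, F, J, L
Level 2: B, C, G, K, N, O
Level 3: H, I, M
K first appears at level 2.

2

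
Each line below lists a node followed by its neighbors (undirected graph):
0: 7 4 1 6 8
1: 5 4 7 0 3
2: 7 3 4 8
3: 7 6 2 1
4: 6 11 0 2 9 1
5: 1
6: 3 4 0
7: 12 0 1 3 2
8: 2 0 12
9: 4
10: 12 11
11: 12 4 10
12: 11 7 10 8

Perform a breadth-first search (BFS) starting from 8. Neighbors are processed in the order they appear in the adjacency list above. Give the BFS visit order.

Visit 8; enqueue 2, 0, 12 → queue [2, 0, 12]
Visit 2; enqueue 7, 3, 4 → queue [0, 12, 7, 3, 4]
Visit 0; enqueue 1, 6 → queue [12, 7, 3, 4, 1, 6]
Visit 12; enqueue 11, 10 → queue [7, 3, 4, 1, 6, 11, 10]
Visit 7 → queue [3, 4, 1, 6, 11, 10]
Visit 3 → queue [4, 1, 6, 11, 10]
Visit 4; enqueue 9 → queue [1, 6, 11, 10, 9]
Visit 1; enqueue 5 → queue [6, 11, 10, 9, 5]
Visit 6 → queue [11, 10, 9, 5]
Visit 11 → queue [10, 9, 5]
Visit 10 → queue [9, 5]
Visit 9 → queue [5]
Visit 5 → queue []

8, 2, 0, 12, 7, 3, 4, 1, 6, 11, 10, 9, 5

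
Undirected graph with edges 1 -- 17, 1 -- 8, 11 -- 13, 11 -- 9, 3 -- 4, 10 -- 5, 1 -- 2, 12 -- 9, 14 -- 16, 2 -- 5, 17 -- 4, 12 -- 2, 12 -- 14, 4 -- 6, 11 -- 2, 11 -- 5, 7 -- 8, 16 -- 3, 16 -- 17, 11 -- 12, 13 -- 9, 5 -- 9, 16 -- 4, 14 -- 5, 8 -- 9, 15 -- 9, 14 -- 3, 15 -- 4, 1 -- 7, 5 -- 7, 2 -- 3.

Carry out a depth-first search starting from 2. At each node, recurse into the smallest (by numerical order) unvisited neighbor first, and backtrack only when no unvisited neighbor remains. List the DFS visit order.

2 → 1 → 7 → 5 → 9 → 8 → 11 → 12 → 14 → 3 → 4 → 6 → 15 → 16 → 17 → 13 → 10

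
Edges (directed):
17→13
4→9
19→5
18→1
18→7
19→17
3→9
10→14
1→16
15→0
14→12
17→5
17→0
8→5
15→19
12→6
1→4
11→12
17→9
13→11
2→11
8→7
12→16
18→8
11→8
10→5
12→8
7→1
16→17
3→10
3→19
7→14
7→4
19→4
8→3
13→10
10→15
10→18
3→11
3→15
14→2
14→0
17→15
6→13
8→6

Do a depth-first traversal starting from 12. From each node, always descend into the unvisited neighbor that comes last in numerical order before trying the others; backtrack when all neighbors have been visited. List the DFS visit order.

Visit 12
12 → 16
16 → 17
17 → 15
15 → 19
19 → 5
19 → 4
4 → 9
15 → 0
17 → 13
13 → 11
11 → 8
8 → 7
7 → 14
14 → 2
7 → 1
8 → 6
8 → 3
3 → 10
10 → 18

12, 16, 17, 15, 19, 5, 4, 9, 0, 13, 11, 8, 7, 14, 2, 1, 6, 3, 10, 18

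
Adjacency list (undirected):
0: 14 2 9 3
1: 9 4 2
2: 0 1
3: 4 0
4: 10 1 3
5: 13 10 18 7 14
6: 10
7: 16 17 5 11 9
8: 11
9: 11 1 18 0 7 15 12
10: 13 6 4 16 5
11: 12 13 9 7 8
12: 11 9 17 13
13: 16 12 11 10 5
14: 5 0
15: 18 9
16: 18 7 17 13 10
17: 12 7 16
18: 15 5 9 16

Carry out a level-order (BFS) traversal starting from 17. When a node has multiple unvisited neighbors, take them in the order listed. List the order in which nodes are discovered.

Visit 17; enqueue 12, 7, 16 → queue [12, 7, 16]
Visit 12; enqueue 11, 9, 13 → queue [7, 16, 11, 9, 13]
Visit 7; enqueue 5 → queue [16, 11, 9, 13, 5]
Visit 16; enqueue 18, 10 → queue [11, 9, 13, 5, 18, 10]
Visit 11; enqueue 8 → queue [9, 13, 5, 18, 10, 8]
Visit 9; enqueue 1, 0, 15 → queue [13, 5, 18, 10, 8, 1, 0, 15]
Visit 13 → queue [5, 18, 10, 8, 1, 0, 15]
Visit 5; enqueue 14 → queue [18, 10, 8, 1, 0, 15, 14]
Visit 18 → queue [10, 8, 1, 0, 15, 14]
Visit 10; enqueue 6, 4 → queue [8, 1, 0, 15, 14, 6, 4]
Visit 8 → queue [1, 0, 15, 14, 6, 4]
Visit 1; enqueue 2 → queue [0, 15, 14, 6, 4, 2]
Visit 0; enqueue 3 → queue [15, 14, 6, 4, 2, 3]
Visit 15 → queue [14, 6, 4, 2, 3]
Visit 14 → queue [6, 4, 2, 3]
Visit 6 → queue [4, 2, 3]
Visit 4 → queue [2, 3]
Visit 2 → queue [3]
Visit 3 → queue []

17, 12, 7, 16, 11, 9, 13, 5, 18, 10, 8, 1, 0, 15, 14, 6, 4, 2, 3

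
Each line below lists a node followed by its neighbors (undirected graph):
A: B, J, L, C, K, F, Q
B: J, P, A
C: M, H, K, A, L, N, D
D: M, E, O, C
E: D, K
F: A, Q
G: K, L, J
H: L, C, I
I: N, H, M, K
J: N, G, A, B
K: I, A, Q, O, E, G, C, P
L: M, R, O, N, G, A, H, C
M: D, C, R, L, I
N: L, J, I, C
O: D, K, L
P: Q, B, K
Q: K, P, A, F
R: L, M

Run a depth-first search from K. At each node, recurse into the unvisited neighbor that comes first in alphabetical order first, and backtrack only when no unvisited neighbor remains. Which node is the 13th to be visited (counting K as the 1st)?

N

Visit K
K → A
A → B
B → J
J → G
G → L
L → C
C → D
D → E
D → M
M → I
I → H
I → N
M → R
D → O
B → P
P → Q
Q → F

Visit order: K, A, B, J, G, L, C, D, E, M, I, H, N, R, O, P, Q, F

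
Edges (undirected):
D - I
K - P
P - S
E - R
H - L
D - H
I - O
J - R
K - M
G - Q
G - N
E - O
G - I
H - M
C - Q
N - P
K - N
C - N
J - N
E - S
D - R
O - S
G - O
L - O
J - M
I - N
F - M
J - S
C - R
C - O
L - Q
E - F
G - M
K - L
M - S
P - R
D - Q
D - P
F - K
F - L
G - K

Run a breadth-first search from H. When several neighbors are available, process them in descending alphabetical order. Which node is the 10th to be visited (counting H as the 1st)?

Visit H; enqueue M, L, D → queue [M, L, D]
Visit M; enqueue S, K, J, G, F → queue [L, D, S, K, J, G, F]
Visit L; enqueue Q, O → queue [D, S, K, J, G, F, Q, O]
Visit D; enqueue R, P, I → queue [S, K, J, G, F, Q, O, R, P, I]
Visit S; enqueue E → queue [K, J, G, F, Q, O, R, P, I, E]
Visit K; enqueue N → queue [J, G, F, Q, O, R, P, I, E, N]
Visit J → queue [G, F, Q, O, R, P, I, E, N]
Visit G → queue [F, Q, O, R, P, I, E, N]
Visit F → queue [Q, O, R, P, I, E, N]
Visit Q; enqueue C → queue [O, R, P, I, E, N, C]
Visit O → queue [R, P, I, E, N, C]
Visit R → queue [P, I, E, N, C]
Visit P → queue [I, E, N, C]
Visit I → queue [E, N, C]
Visit E → queue [N, C]
Visit N → queue [C]
Visit C → queue []

Visit order: H, M, L, D, S, K, J, G, F, Q, O, R, P, I, E, N, C

Q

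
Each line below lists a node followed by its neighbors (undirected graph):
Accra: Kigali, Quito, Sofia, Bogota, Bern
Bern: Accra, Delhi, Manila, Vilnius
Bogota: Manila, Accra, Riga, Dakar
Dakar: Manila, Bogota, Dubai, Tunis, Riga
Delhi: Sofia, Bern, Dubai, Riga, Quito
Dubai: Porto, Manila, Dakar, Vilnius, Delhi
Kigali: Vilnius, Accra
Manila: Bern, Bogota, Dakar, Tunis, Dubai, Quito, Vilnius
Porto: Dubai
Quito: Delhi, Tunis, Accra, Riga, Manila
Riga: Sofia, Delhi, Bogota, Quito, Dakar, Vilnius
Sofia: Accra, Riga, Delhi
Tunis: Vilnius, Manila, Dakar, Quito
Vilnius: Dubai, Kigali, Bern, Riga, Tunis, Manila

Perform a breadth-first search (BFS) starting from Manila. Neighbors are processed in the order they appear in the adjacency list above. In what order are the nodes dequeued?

Manila → Bern → Bogota → Dakar → Tunis → Dubai → Quito → Vilnius → Accra → Delhi → Riga → Porto → Kigali → Sofia

Visit Manila; enqueue Bern, Bogota, Dakar, Tunis, Dubai, Quito, Vilnius → queue [Bern, Bogota, Dakar, Tunis, Dubai, Quito, Vilnius]
Visit Bern; enqueue Accra, Delhi → queue [Bogota, Dakar, Tunis, Dubai, Quito, Vilnius, Accra, Delhi]
Visit Bogota; enqueue Riga → queue [Dakar, Tunis, Dubai, Quito, Vilnius, Accra, Delhi, Riga]
Visit Dakar → queue [Tunis, Dubai, Quito, Vilnius, Accra, Delhi, Riga]
Visit Tunis → queue [Dubai, Quito, Vilnius, Accra, Delhi, Riga]
Visit Dubai; enqueue Porto → queue [Quito, Vilnius, Accra, Delhi, Riga, Porto]
Visit Quito → queue [Vilnius, Accra, Delhi, Riga, Porto]
Visit Vilnius; enqueue Kigali → queue [Accra, Delhi, Riga, Porto, Kigali]
Visit Accra; enqueue Sofia → queue [Delhi, Riga, Porto, Kigali, Sofia]
Visit Delhi → queue [Riga, Porto, Kigali, Sofia]
Visit Riga → queue [Porto, Kigali, Sofia]
Visit Porto → queue [Kigali, Sofia]
Visit Kigali → queue [Sofia]
Visit Sofia → queue []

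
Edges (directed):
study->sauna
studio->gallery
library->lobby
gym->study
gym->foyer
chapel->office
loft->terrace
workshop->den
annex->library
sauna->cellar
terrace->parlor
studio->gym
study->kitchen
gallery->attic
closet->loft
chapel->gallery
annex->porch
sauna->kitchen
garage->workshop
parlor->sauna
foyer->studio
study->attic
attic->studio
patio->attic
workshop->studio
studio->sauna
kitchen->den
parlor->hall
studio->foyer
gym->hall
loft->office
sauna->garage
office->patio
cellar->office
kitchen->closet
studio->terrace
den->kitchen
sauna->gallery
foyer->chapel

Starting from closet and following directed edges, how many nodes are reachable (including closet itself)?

20

BFS from closet visits: closet, loft, office, terrace, patio, parlor, attic, hall, sauna, studio, cellar, gallery, garage, kitchen, foyer, gym, workshop, den, chapel, study
Reachable nodes: 20 of 24 total.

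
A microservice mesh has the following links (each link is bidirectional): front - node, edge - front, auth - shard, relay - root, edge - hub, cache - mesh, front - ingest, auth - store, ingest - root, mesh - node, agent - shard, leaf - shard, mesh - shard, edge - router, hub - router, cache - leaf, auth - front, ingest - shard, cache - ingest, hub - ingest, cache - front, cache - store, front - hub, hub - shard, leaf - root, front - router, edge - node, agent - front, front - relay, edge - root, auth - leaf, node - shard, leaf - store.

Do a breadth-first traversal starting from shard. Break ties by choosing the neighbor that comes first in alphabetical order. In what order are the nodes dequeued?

Visit shard; enqueue agent, auth, hub, ingest, leaf, mesh, node → queue [agent, auth, hub, ingest, leaf, mesh, node]
Visit agent; enqueue front → queue [auth, hub, ingest, leaf, mesh, node, front]
Visit auth; enqueue store → queue [hub, ingest, leaf, mesh, node, front, store]
Visit hub; enqueue edge, router → queue [ingest, leaf, mesh, node, front, store, edge, router]
Visit ingest; enqueue cache, root → queue [leaf, mesh, node, front, store, edge, router, cache, root]
Visit leaf → queue [mesh, node, front, store, edge, router, cache, root]
Visit mesh → queue [node, front, store, edge, router, cache, root]
Visit node → queue [front, store, edge, router, cache, root]
Visit front; enqueue relay → queue [store, edge, router, cache, root, relay]
Visit store → queue [edge, router, cache, root, relay]
Visit edge → queue [router, cache, root, relay]
Visit router → queue [cache, root, relay]
Visit cache → queue [root, relay]
Visit root → queue [relay]
Visit relay → queue []

shard, agent, auth, hub, ingest, leaf, mesh, node, front, store, edge, router, cache, root, relay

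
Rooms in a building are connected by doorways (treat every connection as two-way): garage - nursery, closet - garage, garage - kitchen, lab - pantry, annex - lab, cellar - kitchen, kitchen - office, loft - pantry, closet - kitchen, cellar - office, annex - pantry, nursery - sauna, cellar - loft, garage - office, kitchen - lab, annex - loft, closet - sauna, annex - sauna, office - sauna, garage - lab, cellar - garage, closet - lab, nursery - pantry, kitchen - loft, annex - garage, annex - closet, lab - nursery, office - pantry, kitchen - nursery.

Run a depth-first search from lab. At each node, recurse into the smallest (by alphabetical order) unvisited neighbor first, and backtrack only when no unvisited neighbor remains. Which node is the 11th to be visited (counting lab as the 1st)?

office

Visit lab
lab → annex
annex → closet
closet → garage
garage → cellar
cellar → kitchen
kitchen → loft
loft → pantry
pantry → nursery
nursery → sauna
sauna → office

Visit order: lab, annex, closet, garage, cellar, kitchen, loft, pantry, nursery, sauna, office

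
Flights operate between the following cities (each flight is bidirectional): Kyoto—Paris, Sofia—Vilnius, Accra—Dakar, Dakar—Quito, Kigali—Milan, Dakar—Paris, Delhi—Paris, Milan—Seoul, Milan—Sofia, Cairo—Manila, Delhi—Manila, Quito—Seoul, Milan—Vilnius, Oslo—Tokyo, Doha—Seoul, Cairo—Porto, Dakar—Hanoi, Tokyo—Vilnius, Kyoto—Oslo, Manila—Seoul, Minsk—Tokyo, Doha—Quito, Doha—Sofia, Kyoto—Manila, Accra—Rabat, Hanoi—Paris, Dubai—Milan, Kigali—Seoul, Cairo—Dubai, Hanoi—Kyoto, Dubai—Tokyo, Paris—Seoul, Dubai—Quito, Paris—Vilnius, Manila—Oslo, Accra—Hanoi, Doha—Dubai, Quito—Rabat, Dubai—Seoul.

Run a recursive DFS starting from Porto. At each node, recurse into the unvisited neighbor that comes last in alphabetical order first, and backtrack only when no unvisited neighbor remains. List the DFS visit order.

Porto, Cairo, Manila, Seoul, Quito, Rabat, Accra, Hanoi, Paris, Vilnius, Tokyo, Oslo, Kyoto, Minsk, Dubai, Milan, Sofia, Doha, Kigali, Delhi, Dakar

Visit Porto
Porto → Cairo
Cairo → Manila
Manila → Seoul
Seoul → Quito
Quito → Rabat
Rabat → Accra
Accra → Hanoi
Hanoi → Paris
Paris → Vilnius
Vilnius → Tokyo
Tokyo → Oslo
Oslo → Kyoto
Tokyo → Minsk
Tokyo → Dubai
Dubai → Milan
Milan → Sofia
Sofia → Doha
Milan → Kigali
Paris → Delhi
Paris → Dakar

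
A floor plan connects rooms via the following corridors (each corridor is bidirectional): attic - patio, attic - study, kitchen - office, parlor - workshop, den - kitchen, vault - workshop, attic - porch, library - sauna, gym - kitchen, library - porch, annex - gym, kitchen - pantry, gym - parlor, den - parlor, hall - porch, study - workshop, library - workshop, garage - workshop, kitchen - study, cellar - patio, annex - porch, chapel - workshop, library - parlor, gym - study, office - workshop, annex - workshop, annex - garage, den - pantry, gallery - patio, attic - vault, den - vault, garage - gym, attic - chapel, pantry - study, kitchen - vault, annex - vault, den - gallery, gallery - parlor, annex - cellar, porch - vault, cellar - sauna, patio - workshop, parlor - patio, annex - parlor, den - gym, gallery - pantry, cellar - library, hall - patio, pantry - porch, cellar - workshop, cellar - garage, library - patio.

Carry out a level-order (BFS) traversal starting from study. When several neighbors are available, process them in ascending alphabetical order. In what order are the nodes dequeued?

Visit study; enqueue attic, gym, kitchen, pantry, workshop → queue [attic, gym, kitchen, pantry, workshop]
Visit attic; enqueue chapel, patio, porch, vault → queue [gym, kitchen, pantry, workshop, chapel, patio, porch, vault]
Visit gym; enqueue annex, den, garage, parlor → queue [kitchen, pantry, workshop, chapel, patio, porch, vault, annex, den, garage, parlor]
Visit kitchen; enqueue office → queue [pantry, workshop, chapel, patio, porch, vault, annex, den, garage, parlor, office]
Visit pantry; enqueue gallery → queue [workshop, chapel, patio, porch, vault, annex, den, garage, parlor, office, gallery]
Visit workshop; enqueue cellar, library → queue [chapel, patio, porch, vault, annex, den, garage, parlor, office, gallery, cellar, library]
Visit chapel → queue [patio, porch, vault, annex, den, garage, parlor, office, gallery, cellar, library]
Visit patio; enqueue hall → queue [porch, vault, annex, den, garage, parlor, office, gallery, cellar, library, hall]
Visit porch → queue [vault, annex, den, garage, parlor, office, gallery, cellar, library, hall]
Visit vault → queue [annex, den, garage, parlor, office, gallery, cellar, library, hall]
Visit annex → queue [den, garage, parlor, office, gallery, cellar, library, hall]
Visit den → queue [garage, parlor, office, gallery, cellar, library, hall]
Visit garage → queue [parlor, office, gallery, cellar, library, hall]
Visit parlor → queue [office, gallery, cellar, library, hall]
Visit office → queue [gallery, cellar, library, hall]
Visit gallery → queue [cellar, library, hall]
Visit cellar; enqueue sauna → queue [library, hall, sauna]
Visit library → queue [hall, sauna]
Visit hall → queue [sauna]
Visit sauna → queue []

study, attic, gym, kitchen, pantry, workshop, chapel, patio, porch, vault, annex, den, garage, parlor, office, gallery, cellar, library, hall, sauna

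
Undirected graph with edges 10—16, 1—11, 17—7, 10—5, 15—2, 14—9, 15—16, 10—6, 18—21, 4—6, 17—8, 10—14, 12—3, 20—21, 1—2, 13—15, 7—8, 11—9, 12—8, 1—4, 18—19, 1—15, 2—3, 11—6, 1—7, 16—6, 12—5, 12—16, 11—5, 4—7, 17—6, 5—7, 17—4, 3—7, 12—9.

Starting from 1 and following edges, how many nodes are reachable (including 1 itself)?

17

BFS from 1 visits: 1, 15, 11, 7, 4, 2, 16, 13, 9, 6, 5, 17, 8, 3, 12, 10, 14
Reachable nodes: 17 of 21 total.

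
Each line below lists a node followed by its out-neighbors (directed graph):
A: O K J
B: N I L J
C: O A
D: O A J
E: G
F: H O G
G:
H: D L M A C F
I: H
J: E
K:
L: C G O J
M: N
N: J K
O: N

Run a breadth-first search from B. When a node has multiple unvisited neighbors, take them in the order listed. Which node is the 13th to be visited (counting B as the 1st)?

Visit B; enqueue N, I, L, J → queue [N, I, L, J]
Visit N; enqueue K → queue [I, L, J, K]
Visit I; enqueue H → queue [L, J, K, H]
Visit L; enqueue C, G, O → queue [J, K, H, C, G, O]
Visit J; enqueue E → queue [K, H, C, G, O, E]
Visit K → queue [H, C, G, O, E]
Visit H; enqueue D, M, A, F → queue [C, G, O, E, D, M, A, F]
Visit C → queue [G, O, E, D, M, A, F]
Visit G → queue [O, E, D, M, A, F]
Visit O → queue [E, D, M, A, F]
Visit E → queue [D, M, A, F]
Visit D → queue [M, A, F]
Visit M → queue [A, F]
Visit A → queue [F]
Visit F → queue []

Visit order: B, N, I, L, J, K, H, C, G, O, E, D, M, A, F

M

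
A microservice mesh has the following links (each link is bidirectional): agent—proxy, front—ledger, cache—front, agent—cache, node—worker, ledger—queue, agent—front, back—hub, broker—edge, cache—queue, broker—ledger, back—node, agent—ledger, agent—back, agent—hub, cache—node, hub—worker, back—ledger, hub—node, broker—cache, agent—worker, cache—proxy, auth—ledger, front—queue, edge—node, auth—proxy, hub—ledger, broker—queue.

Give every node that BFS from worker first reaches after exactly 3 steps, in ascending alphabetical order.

auth, broker, queue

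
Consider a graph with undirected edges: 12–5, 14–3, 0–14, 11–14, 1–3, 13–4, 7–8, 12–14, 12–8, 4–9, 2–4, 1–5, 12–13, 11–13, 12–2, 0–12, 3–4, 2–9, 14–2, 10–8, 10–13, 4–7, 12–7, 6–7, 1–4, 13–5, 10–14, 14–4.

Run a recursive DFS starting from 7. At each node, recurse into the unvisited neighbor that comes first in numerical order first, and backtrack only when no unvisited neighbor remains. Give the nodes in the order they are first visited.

7, 4, 1, 3, 14, 0, 12, 2, 9, 5, 13, 10, 8, 11, 6

Visit 7
7 → 4
4 → 1
1 → 3
3 → 14
14 → 0
0 → 12
12 → 2
2 → 9
12 → 5
5 → 13
13 → 10
10 → 8
13 → 11
7 → 6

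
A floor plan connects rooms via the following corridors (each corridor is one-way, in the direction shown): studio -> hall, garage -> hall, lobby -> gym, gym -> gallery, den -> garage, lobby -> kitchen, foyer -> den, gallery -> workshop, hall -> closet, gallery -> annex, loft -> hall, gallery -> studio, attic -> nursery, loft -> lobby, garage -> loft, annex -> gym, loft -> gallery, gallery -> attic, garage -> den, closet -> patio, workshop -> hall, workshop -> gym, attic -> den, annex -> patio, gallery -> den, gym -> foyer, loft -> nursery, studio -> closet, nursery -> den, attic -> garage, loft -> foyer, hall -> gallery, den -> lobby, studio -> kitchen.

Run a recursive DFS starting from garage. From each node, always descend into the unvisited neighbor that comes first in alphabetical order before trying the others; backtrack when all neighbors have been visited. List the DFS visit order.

Visit garage
garage → den
den → lobby
lobby → gym
gym → foyer
gym → gallery
gallery → annex
annex → patio
gallery → attic
attic → nursery
gallery → studio
studio → closet
studio → hall
studio → kitchen
gallery → workshop
garage → loft

garage, den, lobby, gym, foyer, gallery, annex, patio, attic, nursery, studio, closet, hall, kitchen, workshop, loft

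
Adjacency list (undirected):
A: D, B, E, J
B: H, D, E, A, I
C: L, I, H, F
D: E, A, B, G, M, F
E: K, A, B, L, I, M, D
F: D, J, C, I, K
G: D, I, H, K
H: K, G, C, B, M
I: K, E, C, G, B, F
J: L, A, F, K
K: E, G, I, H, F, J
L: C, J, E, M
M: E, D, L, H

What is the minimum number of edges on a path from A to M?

Level 0: A
Level 1: B, D, E, J
Level 2: F, G, H, I, K, L, M
Level 3: C
M first appears at level 2.

2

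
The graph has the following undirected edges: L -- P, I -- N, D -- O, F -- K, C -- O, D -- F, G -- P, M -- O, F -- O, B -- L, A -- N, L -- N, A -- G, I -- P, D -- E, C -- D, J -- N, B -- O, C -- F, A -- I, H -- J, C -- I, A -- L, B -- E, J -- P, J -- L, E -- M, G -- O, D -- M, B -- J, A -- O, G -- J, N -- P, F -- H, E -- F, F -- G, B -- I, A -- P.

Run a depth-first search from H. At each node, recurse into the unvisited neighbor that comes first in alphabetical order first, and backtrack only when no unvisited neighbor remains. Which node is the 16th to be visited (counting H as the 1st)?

Visit H
H → F
F → C
C → D
D → E
E → B
B → I
I → A
A → G
G → J
J → L
L → N
N → P
G → O
O → M
F → K

Visit order: H, F, C, D, E, B, I, A, G, J, L, N, P, O, M, K

K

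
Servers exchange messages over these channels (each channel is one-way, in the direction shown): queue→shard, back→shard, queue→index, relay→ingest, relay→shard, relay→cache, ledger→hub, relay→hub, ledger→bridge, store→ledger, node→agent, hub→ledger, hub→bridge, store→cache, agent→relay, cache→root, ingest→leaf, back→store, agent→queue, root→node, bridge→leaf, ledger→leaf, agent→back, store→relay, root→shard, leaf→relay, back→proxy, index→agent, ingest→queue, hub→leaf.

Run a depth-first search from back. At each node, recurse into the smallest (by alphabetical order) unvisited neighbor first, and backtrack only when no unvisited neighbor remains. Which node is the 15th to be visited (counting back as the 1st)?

ledger

Visit back
back → proxy
back → shard
back → store
store → cache
cache → root
root → node
node → agent
agent → queue
queue → index
agent → relay
relay → hub
hub → bridge
bridge → leaf
hub → ledger
relay → ingest

Visit order: back, proxy, shard, store, cache, root, node, agent, queue, index, relay, hub, bridge, leaf, ledger, ingest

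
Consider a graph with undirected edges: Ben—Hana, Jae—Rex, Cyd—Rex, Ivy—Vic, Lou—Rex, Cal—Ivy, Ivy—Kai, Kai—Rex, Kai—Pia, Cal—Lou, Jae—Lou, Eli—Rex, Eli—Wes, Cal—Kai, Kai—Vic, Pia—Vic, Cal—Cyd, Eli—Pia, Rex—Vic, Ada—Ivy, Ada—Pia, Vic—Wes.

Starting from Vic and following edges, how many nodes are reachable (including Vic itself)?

BFS from Vic visits: Vic, Ivy, Kai, Pia, Rex, Wes, Ada, Cal, Eli, Cyd, Jae, Lou
Reachable nodes: 12 of 14 total.

12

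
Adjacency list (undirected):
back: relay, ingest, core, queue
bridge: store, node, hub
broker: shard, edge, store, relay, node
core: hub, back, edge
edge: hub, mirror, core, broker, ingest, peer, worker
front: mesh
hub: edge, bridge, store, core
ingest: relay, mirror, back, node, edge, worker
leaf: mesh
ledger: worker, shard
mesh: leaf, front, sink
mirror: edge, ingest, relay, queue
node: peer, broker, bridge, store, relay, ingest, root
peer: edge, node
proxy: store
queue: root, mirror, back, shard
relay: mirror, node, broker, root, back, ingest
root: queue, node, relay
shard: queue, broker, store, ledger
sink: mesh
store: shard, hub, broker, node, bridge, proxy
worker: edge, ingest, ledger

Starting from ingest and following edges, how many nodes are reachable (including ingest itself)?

18

BFS from ingest visits: ingest, relay, mirror, back, node, edge, worker, broker, root, queue, core, peer, bridge, store, hub, ledger, shard, proxy
Reachable nodes: 18 of 22 total.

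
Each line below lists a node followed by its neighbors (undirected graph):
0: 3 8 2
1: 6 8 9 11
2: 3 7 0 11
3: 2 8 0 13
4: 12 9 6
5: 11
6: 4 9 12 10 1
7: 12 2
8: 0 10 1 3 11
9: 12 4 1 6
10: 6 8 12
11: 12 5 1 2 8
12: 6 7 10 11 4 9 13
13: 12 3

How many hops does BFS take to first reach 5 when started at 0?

3

Level 0: 0
Level 1: 2, 3, 8
Level 2: 1, 7, 10, 11, 13
Level 3: 5, 6, 9, 12
Level 4: 4
5 first appears at level 3.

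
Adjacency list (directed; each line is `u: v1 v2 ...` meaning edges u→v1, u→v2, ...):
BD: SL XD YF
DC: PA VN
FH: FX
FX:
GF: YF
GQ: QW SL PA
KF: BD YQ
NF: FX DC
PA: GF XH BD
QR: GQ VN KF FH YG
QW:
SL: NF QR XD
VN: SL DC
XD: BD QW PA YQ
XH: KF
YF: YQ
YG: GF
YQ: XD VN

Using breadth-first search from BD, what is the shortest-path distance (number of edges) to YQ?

Level 0: BD
Level 1: SL, XD, YF
Level 2: NF, PA, QR, QW, YQ
Level 3: DC, FH, FX, GF, GQ, KF, VN, XH, YG
YQ first appears at level 2.

2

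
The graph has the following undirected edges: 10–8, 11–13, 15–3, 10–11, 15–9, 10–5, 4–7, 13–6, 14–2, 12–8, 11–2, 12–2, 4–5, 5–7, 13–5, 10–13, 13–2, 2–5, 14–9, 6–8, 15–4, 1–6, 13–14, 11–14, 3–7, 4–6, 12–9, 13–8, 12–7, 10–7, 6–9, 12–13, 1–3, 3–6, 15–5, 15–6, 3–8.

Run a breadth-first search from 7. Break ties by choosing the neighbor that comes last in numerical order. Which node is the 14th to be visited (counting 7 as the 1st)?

1

Visit 7; enqueue 12, 10, 5, 4, 3 → queue [12, 10, 5, 4, 3]
Visit 12; enqueue 13, 9, 8, 2 → queue [10, 5, 4, 3, 13, 9, 8, 2]
Visit 10; enqueue 11 → queue [5, 4, 3, 13, 9, 8, 2, 11]
Visit 5; enqueue 15 → queue [4, 3, 13, 9, 8, 2, 11, 15]
Visit 4; enqueue 6 → queue [3, 13, 9, 8, 2, 11, 15, 6]
Visit 3; enqueue 1 → queue [13, 9, 8, 2, 11, 15, 6, 1]
Visit 13; enqueue 14 → queue [9, 8, 2, 11, 15, 6, 1, 14]
Visit 9 → queue [8, 2, 11, 15, 6, 1, 14]
Visit 8 → queue [2, 11, 15, 6, 1, 14]
Visit 2 → queue [11, 15, 6, 1, 14]
Visit 11 → queue [15, 6, 1, 14]
Visit 15 → queue [6, 1, 14]
Visit 6 → queue [1, 14]
Visit 1 → queue [14]
Visit 14 → queue []

Visit order: 7, 12, 10, 5, 4, 3, 13, 9, 8, 2, 11, 15, 6, 1, 14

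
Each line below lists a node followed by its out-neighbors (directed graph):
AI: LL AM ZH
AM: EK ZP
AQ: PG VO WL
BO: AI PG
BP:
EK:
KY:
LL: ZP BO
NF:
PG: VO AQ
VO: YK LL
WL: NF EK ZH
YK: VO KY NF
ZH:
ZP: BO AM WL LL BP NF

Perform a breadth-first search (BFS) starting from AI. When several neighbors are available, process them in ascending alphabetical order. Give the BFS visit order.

Visit AI; enqueue AM, LL, ZH → queue [AM, LL, ZH]
Visit AM; enqueue EK, ZP → queue [LL, ZH, EK, ZP]
Visit LL; enqueue BO → queue [ZH, EK, ZP, BO]
Visit ZH → queue [EK, ZP, BO]
Visit EK → queue [ZP, BO]
Visit ZP; enqueue BP, NF, WL → queue [BO, BP, NF, WL]
Visit BO; enqueue PG → queue [BP, NF, WL, PG]
Visit BP → queue [NF, WL, PG]
Visit NF → queue [WL, PG]
Visit WL → queue [PG]
Visit PG; enqueue AQ, VO → queue [AQ, VO]
Visit AQ → queue [VO]
Visit VO; enqueue YK → queue [YK]
Visit YK; enqueue KY → queue [KY]
Visit KY → queue []

AI -> AM -> LL -> ZH -> EK -> ZP -> BO -> BP -> NF -> WL -> PG -> AQ -> VO -> YK -> KY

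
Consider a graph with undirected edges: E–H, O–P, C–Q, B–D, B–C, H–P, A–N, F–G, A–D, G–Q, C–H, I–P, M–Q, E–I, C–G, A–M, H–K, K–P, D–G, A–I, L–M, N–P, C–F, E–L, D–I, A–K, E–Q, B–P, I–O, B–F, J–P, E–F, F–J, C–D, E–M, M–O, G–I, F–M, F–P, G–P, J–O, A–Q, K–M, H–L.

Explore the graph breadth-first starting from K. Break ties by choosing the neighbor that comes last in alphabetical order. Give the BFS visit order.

Visit K; enqueue P, M, H, A → queue [P, M, H, A]
Visit P; enqueue O, N, J, I, G, F, B → queue [M, H, A, O, N, J, I, G, F, B]
Visit M; enqueue Q, L, E → queue [H, A, O, N, J, I, G, F, B, Q, L, E]
Visit H; enqueue C → queue [A, O, N, J, I, G, F, B, Q, L, E, C]
Visit A; enqueue D → queue [O, N, J, I, G, F, B, Q, L, E, C, D]
Visit O → queue [N, J, I, G, F, B, Q, L, E, C, D]
Visit N → queue [J, I, G, F, B, Q, L, E, C, D]
Visit J → queue [I, G, F, B, Q, L, E, C, D]
Visit I → queue [G, F, B, Q, L, E, C, D]
Visit G → queue [F, B, Q, L, E, C, D]
Visit F → queue [B, Q, L, E, C, D]
Visit B → queue [Q, L, E, C, D]
Visit Q → queue [L, E, C, D]
Visit L → queue [E, C, D]
Visit E → queue [C, D]
Visit C → queue [D]
Visit D → queue []

K, P, M, H, A, O, N, J, I, G, F, B, Q, L, E, C, D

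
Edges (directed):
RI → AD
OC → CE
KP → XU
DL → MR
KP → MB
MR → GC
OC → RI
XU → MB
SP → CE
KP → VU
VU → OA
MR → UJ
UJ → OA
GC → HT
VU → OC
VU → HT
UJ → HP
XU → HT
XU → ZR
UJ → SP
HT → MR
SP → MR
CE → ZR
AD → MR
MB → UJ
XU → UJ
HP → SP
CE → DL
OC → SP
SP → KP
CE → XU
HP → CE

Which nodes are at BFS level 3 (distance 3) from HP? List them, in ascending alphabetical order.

GC, HT, MB, UJ, VU

Level 0: HP
Level 1: CE, SP
Level 2: DL, KP, MR, XU, ZR
Level 3: GC, HT, MB, UJ, VU
Level 4: OA, OC
Level 5: RI
Level 6: AD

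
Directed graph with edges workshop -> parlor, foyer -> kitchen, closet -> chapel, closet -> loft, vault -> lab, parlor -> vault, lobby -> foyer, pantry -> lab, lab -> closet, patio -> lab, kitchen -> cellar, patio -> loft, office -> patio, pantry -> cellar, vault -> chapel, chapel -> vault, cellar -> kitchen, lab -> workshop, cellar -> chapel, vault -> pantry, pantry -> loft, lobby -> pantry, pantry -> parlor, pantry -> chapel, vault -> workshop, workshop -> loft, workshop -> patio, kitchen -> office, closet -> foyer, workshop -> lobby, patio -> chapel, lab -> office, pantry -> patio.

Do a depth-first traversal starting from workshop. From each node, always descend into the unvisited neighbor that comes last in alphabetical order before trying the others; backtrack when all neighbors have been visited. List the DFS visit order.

workshop patio loft lab office closet foyer kitchen cellar chapel vault pantry parlor lobby

Visit workshop
workshop → patio
patio → loft
patio → lab
lab → office
lab → closet
closet → foyer
foyer → kitchen
kitchen → cellar
cellar → chapel
chapel → vault
vault → pantry
pantry → parlor
workshop → lobby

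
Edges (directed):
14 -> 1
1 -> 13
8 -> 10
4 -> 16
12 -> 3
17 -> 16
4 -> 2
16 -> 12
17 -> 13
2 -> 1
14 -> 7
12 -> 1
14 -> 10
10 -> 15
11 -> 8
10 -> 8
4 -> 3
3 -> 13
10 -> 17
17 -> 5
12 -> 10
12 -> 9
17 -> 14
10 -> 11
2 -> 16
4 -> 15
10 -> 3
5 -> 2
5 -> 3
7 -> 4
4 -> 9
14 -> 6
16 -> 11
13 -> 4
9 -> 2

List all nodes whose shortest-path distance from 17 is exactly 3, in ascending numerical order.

8, 9, 15

Level 0: 17
Level 1: 5, 13, 14, 16
Level 2: 1, 2, 3, 4, 6, 7, 10, 11, 12
Level 3: 8, 9, 15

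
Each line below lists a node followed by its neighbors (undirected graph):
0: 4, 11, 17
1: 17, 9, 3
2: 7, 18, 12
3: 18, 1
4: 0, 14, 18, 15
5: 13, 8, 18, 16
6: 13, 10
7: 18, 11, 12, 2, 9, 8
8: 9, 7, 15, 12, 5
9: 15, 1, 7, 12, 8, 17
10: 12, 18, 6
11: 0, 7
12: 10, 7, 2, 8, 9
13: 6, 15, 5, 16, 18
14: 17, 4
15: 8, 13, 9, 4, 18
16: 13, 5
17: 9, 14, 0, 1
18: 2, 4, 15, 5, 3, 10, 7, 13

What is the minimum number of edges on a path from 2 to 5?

Level 0: 2
Level 1: 7, 12, 18
Level 2: 3, 4, 5, 8, 9, 10, 11, 13, 15
Level 3: 0, 1, 6, 14, 16, 17
5 first appears at level 2.

2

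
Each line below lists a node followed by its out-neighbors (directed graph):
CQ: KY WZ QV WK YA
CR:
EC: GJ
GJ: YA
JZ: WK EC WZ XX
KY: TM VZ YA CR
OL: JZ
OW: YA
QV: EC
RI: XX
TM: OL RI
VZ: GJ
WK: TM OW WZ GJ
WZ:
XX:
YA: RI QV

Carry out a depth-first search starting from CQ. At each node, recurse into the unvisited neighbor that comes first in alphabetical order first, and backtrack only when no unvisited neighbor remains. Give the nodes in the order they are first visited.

CQ, KY, CR, TM, OL, JZ, EC, GJ, YA, QV, RI, XX, WK, OW, WZ, VZ

Visit CQ
CQ → KY
KY → CR
KY → TM
TM → OL
OL → JZ
JZ → EC
EC → GJ
GJ → YA
YA → QV
YA → RI
RI → XX
JZ → WK
WK → OW
WK → WZ
KY → VZ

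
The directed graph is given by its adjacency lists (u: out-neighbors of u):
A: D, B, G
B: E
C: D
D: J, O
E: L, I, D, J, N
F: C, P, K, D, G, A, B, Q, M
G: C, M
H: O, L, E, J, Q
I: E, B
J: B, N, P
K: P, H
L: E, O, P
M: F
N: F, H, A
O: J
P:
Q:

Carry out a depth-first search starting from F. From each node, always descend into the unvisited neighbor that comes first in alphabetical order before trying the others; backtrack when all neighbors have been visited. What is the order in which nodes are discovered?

F, A, B, E, D, J, N, H, L, O, P, Q, I, G, C, M, K

Visit F
F → A
A → B
B → E
E → D
D → J
J → N
N → H
H → L
L → O
L → P
H → Q
E → I
A → G
G → C
G → M
F → K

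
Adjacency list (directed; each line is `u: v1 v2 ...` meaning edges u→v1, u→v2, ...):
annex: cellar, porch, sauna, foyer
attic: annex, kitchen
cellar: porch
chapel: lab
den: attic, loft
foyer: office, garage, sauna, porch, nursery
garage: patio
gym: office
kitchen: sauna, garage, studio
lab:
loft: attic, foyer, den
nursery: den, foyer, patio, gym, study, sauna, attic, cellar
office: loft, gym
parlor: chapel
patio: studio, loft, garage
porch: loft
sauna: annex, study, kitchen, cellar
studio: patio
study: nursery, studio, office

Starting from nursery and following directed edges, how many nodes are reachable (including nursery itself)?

BFS from nursery visits: nursery, den, foyer, patio, gym, study, sauna, attic, cellar, loft, office, garage, porch, studio, annex, kitchen
Reachable nodes: 16 of 19 total.

16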